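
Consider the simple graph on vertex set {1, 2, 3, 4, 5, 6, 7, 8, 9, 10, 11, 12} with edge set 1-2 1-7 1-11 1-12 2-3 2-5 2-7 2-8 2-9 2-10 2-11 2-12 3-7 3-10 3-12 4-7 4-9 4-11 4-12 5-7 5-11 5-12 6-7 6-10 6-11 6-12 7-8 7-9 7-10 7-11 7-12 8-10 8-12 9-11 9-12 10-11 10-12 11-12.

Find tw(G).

4

A width-4 tree decomposition is:
Bags: B1 = {2, 7, 9, 11, 12}  B2 = {4, 7, 9, 11, 12}  B3 = {2, 7, 10, 11, 12}  B4 = {1, 2, 7, 11, 12}  B5 = {2, 3, 7, 10, 12}  B6 = {2, 7, 8, 10, 12}  B7 = {2, 5, 7, 11, 12}  B8 = {6, 7, 10, 11, 12}
Tree: B1–B2, B1–B3, B1–B4, B3–B5, B3–B6, B1–B7, B3–B8
Every bag has size at most 5, so the width is 5 − 1 = 4 and tw(G) ≤ 4. For the lower bound, the 5 vertices {2, 7, 8, 10, 12} are pairwise adjacent, and any tree decomposition puts a clique entirely inside one bag — forcing width ≥ 4. Therefore the treewidth is 4.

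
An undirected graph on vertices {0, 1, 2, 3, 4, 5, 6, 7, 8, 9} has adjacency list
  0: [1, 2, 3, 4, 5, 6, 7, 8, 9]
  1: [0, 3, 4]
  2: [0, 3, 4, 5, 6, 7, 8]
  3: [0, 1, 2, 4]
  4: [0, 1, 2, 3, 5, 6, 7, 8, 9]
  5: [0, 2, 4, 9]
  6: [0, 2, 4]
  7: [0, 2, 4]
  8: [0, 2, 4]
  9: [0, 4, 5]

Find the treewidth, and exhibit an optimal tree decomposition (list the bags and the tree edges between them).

Treewidth 3.
Bags: B1 = {0, 2, 4, 5}  B2 = {0, 2, 4, 7}  B3 = {0, 2, 3, 4}  B4 = {0, 1, 3, 4}  B5 = {0, 4, 5, 9}  B6 = {0, 2, 4, 8}  B7 = {0, 2, 4, 6}
Tree: B1–B2, B2–B3, B3–B4, B1–B5, B3–B6, B6–B7

Every bag has size at most 4, so the width is 4 − 1 = 3 and tw(G) ≤ 3. For the lower bound, the 4 vertices {0, 1, 3, 4} are pairwise adjacent, and any tree decomposition puts a clique entirely inside one bag — forcing width ≥ 3. Hence tw(G) = 3 exactly.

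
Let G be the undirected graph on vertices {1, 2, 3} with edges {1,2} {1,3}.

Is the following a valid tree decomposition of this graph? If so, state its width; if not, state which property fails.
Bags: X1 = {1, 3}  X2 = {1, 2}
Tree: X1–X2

Yes; width 1.

Vertex coverage: the bags together contain {1, 2, 3}, the full vertex set. Edge coverage: each edge of G has both endpoints in at least one bag. Running intersection: for every vertex, the bags containing it form a connected subtree. All three properties hold, so this is a valid tree decomposition of width max|bag| − 1 = 1, and hence tw(G) ≤ 1.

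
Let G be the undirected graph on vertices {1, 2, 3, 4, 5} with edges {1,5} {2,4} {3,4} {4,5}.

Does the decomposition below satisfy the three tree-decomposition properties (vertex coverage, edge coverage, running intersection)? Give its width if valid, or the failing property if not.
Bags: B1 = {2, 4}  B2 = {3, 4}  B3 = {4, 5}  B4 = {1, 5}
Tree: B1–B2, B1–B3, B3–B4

Every vertex of G appears in some bag (union = {1, 2, 3, 4, 5}); every edge is covered by a bag; and for each vertex v the set of bags containing v is connected in the bag tree. The decomposition is therefore valid. The largest bag has 2 vertices, so the width is 1.

Yes; width 1.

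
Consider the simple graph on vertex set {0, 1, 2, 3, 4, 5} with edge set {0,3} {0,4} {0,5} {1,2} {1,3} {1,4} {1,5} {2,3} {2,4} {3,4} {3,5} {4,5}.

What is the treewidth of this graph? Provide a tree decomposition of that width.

The largest bag has 4 vertices, giving width 3; this decomposition certifies tw(G) ≤ 3. For the lower bound, the 4 vertices {0, 3, 4, 5} are pairwise adjacent, and any tree decomposition puts a clique entirely inside one bag — forcing width ≥ 3. Hence tw(G) = 3 exactly.

Treewidth 3.
One such decomposition:
Bags: B1 = {0, 3, 4, 5}  B2 = {1, 3, 4, 5}  B3 = {1, 2, 3, 4}
Tree: B1–B2, B2–B3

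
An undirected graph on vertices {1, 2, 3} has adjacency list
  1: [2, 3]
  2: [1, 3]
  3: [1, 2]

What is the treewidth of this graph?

2

A width-2 tree decomposition is:
Bags: B1 = {1, 2, 3}
Tree: (single bag)
A single bag containing all 3 vertices is trivially a valid decomposition of width 2. For the lower bound, the 3 vertices {1, 2, 3} are pairwise adjacent, and any tree decomposition puts a clique entirely inside one bag — forcing width ≥ 2. Combining the bounds, tw(G) = 2.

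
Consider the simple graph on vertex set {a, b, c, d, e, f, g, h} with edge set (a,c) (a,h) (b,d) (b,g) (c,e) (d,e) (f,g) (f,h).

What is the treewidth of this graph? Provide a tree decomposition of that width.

Treewidth 2.
Bags: B1 = {b, d, g}  B2 = {d, e, g}  B3 = {c, e, g}  B4 = {a, c, g}  B5 = {a, g, h}  B6 = {f, g, h}
Tree: B1–B2, B2–B3, B3–B4, B4–B5, B5–B6

Every bag has size at most 3, so the width is 3 − 1 = 2 and tw(G) ≤ 2. For the lower bound, G contains the cycle g–b–d–e–c–a–h–f–g, so G is not a forest; only forests have treewidth ≤ 1, hence tw(G) ≥ 2. Hence tw(G) = 2 exactly.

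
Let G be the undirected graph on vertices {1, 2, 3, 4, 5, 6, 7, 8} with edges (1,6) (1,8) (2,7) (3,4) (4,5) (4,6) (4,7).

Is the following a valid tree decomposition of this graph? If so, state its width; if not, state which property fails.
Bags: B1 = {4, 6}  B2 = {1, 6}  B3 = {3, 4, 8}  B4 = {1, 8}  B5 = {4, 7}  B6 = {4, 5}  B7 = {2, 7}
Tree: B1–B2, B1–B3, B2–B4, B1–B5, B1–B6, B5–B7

A tree decomposition must satisfy three properties: every vertex lies in some bag; for every edge, both endpoints lie together in some bag; and for every vertex, the bags containing it form a connected subtree. Here bags containing vertex 8 are not connected in the tree, so the decomposition is invalid.

No — bags containing vertex 8 are not connected in the tree.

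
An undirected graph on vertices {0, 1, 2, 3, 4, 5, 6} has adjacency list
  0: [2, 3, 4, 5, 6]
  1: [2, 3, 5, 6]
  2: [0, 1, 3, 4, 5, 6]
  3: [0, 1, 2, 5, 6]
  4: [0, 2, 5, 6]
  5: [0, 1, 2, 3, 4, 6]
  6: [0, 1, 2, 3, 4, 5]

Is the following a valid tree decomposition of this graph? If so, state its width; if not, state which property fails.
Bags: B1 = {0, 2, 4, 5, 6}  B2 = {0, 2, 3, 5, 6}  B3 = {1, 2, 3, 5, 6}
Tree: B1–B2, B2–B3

Yes; width 4.

Vertex coverage: the bags together contain {0, 1, 2, 3, 4, 5, 6}, the full vertex set. Edge coverage: each edge of G has both endpoints in at least one bag. Running intersection: for every vertex, the bags containing it form a connected subtree. All three properties hold, so this is a valid tree decomposition of width max|bag| − 1 = 4, and hence tw(G) ≤ 4.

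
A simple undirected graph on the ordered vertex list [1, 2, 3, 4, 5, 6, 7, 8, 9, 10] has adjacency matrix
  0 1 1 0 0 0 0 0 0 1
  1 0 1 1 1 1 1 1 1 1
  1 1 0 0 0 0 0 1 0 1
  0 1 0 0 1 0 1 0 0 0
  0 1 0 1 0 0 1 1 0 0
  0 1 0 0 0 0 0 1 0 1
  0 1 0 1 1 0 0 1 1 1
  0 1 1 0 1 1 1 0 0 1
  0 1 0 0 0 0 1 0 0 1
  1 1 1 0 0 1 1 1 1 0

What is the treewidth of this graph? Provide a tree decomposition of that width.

Treewidth 3.
One optimal decomposition is:
Bags: B1 = {2, 3, 8, 10}  B2 = {1, 2, 3, 10}  B3 = {2, 6, 8, 10}  B4 = {2, 7, 8, 10}  B5 = {2, 5, 7, 8}  B6 = {2, 4, 5, 7}  B7 = {2, 7, 9, 10}
Tree: B1–B2, B1–B3, B1–B4, B4–B5, B5–B6, B4–B7

Every bag has size at most 4, so the width is 4 − 1 = 3 and tw(G) ≤ 3. Conversely, {2, 3, 8, 10} is a clique of size 4, and the vertices of any clique must share a bag in every tree decomposition; so some bag has ≥ 4 vertices and tw(G) ≥ 3. The upper and lower bounds meet at 3, so that is the treewidth.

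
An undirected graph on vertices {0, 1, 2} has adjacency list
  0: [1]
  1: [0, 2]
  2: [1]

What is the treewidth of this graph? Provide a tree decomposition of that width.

The largest bag has 2 vertices, giving width 1; this decomposition certifies tw(G) ≤ 1. Any graph with an edge has treewidth ≥ 1, and G has the edge 2–1. Hence tw(G) = 1 exactly.

Treewidth 1.
Bags: B1 = {1, 2}  B2 = {0, 1}
Tree: B1–B2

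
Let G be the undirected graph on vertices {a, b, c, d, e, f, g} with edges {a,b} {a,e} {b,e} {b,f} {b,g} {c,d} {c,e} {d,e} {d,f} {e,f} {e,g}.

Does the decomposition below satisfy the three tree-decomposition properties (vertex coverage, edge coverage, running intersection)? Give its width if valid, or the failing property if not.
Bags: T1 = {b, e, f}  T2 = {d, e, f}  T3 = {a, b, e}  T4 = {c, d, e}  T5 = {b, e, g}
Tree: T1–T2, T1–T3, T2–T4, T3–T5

Vertex coverage: the bags together contain {a, b, c, d, e, f, g}, the full vertex set. Edge coverage: each edge of G has both endpoints in at least one bag. Running intersection: for every vertex, the bags containing it form a connected subtree. All three properties hold, so this is a valid tree decomposition of width max|bag| − 1 = 2, and hence tw(G) ≤ 2.

Yes; width 2.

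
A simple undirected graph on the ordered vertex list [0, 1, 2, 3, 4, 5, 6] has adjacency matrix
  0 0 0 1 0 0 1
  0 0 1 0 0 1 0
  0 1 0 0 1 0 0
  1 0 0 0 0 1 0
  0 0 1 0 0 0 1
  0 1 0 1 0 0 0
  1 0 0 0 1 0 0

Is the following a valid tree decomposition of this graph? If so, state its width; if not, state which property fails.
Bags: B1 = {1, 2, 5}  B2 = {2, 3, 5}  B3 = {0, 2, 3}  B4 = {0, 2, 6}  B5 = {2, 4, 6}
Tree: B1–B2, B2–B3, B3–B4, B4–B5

Yes; width 2.

Checking the three conditions: (i) the bags cover all of {0, 1, 2, 3, 4, 5, 6}; (ii) for each edge, some bag contains both endpoints; (iii) the bags containing any fixed vertex form a subtree. All hold, so the decomposition is valid with width 3 − 1 = 2.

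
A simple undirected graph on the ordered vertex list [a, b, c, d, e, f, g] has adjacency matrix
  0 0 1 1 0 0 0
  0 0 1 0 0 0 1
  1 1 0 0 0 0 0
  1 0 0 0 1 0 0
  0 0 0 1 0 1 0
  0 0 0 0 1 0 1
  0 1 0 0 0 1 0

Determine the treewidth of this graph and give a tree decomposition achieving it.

The largest bag has 3 vertices, giving width 2; this decomposition certifies tw(G) ≤ 2. Since d–e–f–g–b–c–a–d is a cycle in G, G is not acyclic. Forests are exactly the graphs of treewidth ≤ 1, so tw(G) ≥ 2. Therefore the treewidth is 2.

Treewidth 2.
Bags: B1 = {d, e, f}  B2 = {d, f, g}  B3 = {b, d, g}  B4 = {b, c, d}  B5 = {a, c, d}
Tree: B1–B2, B2–B3, B3–B4, B4–B5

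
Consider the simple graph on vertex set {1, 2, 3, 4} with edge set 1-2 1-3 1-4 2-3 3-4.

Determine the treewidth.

2

A width-2 tree decomposition is:
Bags: B1 = {1, 2, 3}  B2 = {1, 3, 4}
Tree: B1–B2
The largest bag has 3 vertices, giving width 2; this decomposition certifies tw(G) ≤ 2. Conversely, {1, 2, 3} is a clique of size 3, and the vertices of any clique must share a bag in every tree decomposition; so some bag has ≥ 3 vertices and tw(G) ≥ 2. The upper and lower bounds meet at 2, so that is the treewidth.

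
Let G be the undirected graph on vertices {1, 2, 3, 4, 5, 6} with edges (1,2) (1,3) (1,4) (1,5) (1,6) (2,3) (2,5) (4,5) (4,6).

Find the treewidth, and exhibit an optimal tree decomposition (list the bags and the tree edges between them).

The largest bag has 3 vertices, giving width 2; this decomposition certifies tw(G) ≤ 2. On the other hand G contains the 3-clique {1, 2, 3}. A clique must lie in a single bag of any decomposition, so no decomposition can have width below 2. Hence tw(G) = 2 exactly.

Treewidth 2.
One such decomposition:
Bags: B1 = {1, 2, 5}  B2 = {1, 2, 3}  B3 = {1, 4, 5}  B4 = {1, 4, 6}
Tree: B1–B2, B1–B3, B3–B4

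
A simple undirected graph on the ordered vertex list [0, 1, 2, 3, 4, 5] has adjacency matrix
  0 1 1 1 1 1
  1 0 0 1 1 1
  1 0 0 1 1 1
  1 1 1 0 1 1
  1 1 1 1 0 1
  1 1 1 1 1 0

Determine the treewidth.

A width-4 tree decomposition is:
Bags: B1 = {0, 2, 3, 4, 5}  B2 = {0, 1, 3, 4, 5}
Tree: B1–B2
The largest bag has 5 vertices, giving width 4; this decomposition certifies tw(G) ≤ 4. Conversely, {0, 1, 3, 4, 5} is a clique of size 5, and the vertices of any clique must share a bag in every tree decomposition; so some bag has ≥ 5 vertices and tw(G) ≥ 4. Combining the bounds, tw(G) = 4.

4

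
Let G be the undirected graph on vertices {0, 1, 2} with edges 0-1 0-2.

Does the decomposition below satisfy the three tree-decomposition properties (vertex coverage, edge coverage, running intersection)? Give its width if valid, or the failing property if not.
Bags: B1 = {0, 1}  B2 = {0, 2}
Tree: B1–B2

Every vertex of G appears in some bag (union = {0, 1, 2}); every edge is covered by a bag; and for each vertex v the set of bags containing v is connected in the bag tree. The decomposition is therefore valid. The largest bag has 2 vertices, so the width is 1.

Yes; width 1.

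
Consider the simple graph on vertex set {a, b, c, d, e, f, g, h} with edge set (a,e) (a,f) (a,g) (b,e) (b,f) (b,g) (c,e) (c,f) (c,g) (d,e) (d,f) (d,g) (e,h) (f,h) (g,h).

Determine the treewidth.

3

A width-3 tree decomposition is:
Bags: B1 = {e, f, g, h}  B2 = {a, e, f, g}  B3 = {d, e, f, g}  B4 = {c, e, f, g}  B5 = {b, e, f, g}
Tree: B1–B2, B2–B3, B3–B4, B4–B5
Each bag holds 4 vertices, so the decomposition has width 3, which upper-bounds the treewidth. For the lower bound: the 4 vertex sets {g,h}, {a,e}, {f}, {d} are disjoint, each induces a connected subgraph, and every pair is joined by at least one edge of G. Contracting each set to a single vertex therefore yields K_{4} as a minor, and since treewidth is minor-monotone, tw(G) ≥ tw(K_{4}) = 3. Combining the bounds, tw(G) = 3.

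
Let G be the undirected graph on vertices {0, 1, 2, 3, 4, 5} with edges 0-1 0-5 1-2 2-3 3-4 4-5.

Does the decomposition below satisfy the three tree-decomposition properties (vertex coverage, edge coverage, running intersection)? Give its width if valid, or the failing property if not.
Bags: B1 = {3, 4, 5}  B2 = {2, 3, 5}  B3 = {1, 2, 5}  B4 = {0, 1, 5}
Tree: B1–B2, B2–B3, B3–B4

Vertex coverage: the bags together contain {0, 1, 2, 3, 4, 5}, the full vertex set. Edge coverage: each edge of G has both endpoints in at least one bag. Running intersection: for every vertex, the bags containing it form a connected subtree. All three properties hold, so this is a valid tree decomposition of width max|bag| − 1 = 2, and hence tw(G) ≤ 2.

Yes; width 2.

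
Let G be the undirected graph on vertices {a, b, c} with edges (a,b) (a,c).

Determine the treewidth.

1

A width-1 tree decomposition is:
Bags: B1 = {a, b}  B2 = {a, c}
Tree: B1–B2
Each bag holds 2 vertices, so the decomposition has width 1, which upper-bounds the treewidth. G has an edge, so its treewidth is at least 1. Therefore the treewidth is 1.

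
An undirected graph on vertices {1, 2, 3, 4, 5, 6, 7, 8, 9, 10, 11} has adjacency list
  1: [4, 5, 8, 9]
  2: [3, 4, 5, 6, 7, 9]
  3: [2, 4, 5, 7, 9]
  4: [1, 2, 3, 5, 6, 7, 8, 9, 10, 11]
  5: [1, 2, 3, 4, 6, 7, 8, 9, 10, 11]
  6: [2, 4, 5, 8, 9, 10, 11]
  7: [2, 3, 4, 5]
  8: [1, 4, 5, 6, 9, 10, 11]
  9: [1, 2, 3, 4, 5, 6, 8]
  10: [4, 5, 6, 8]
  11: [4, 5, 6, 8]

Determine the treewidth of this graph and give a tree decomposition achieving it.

Treewidth 4.
Bags: B1 = {4, 5, 6, 8, 9}  B2 = {2, 4, 5, 6, 9}  B3 = {4, 5, 6, 8, 11}  B4 = {2, 3, 4, 5, 9}  B5 = {2, 3, 4, 5, 7}  B6 = {1, 4, 5, 8, 9}  B7 = {4, 5, 6, 8, 10}
Tree: B1–B2, B1–B3, B2–B4, B4–B5, B1–B6, B1–B7

Each bag holds 5 vertices, so the decomposition has width 4, which upper-bounds the treewidth. On the other hand G contains the 5-clique {1, 4, 5, 8, 9}. A clique must lie in a single bag of any decomposition, so no decomposition can have width below 4. Therefore the treewidth is 4.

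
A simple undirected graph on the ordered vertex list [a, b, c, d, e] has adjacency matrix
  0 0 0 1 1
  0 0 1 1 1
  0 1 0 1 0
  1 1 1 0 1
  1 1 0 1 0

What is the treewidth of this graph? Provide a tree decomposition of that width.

Every bag has size at most 3, so the width is 3 − 1 = 2 and tw(G) ≤ 2. Conversely, {a, d, e} is a clique of size 3, and the vertices of any clique must share a bag in every tree decomposition; so some bag has ≥ 3 vertices and tw(G) ≥ 2. The upper and lower bounds meet at 2, so that is the treewidth.

Treewidth 2.
One optimal decomposition is:
Bags: B1 = {b, d, e}  B2 = {b, c, d}  B3 = {a, d, e}
Tree: B1–B2, B1–B3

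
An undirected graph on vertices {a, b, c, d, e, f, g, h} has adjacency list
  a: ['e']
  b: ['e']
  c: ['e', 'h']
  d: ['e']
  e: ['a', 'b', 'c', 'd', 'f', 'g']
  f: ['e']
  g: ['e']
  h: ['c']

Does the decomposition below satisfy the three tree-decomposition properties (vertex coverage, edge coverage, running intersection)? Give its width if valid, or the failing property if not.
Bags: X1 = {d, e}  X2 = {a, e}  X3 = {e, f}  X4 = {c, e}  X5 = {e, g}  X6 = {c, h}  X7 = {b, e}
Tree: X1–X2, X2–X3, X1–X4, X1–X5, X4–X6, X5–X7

Vertex coverage: the bags together contain {a, b, c, d, e, f, g, h}, the full vertex set. Edge coverage: each edge of G has both endpoints in at least one bag. Running intersection: for every vertex, the bags containing it form a connected subtree. All three properties hold, so this is a valid tree decomposition of width max|bag| − 1 = 1, and hence tw(G) ≤ 1.

Yes; width 1.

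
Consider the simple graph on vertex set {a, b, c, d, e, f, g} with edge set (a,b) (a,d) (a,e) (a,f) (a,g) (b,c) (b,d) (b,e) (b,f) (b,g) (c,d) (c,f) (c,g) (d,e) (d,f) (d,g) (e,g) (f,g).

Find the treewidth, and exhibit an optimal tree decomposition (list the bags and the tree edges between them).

The largest bag has 5 vertices, giving width 4; this decomposition certifies tw(G) ≤ 4. Conversely, {b, c, d, f, g} is a clique of size 5, and the vertices of any clique must share a bag in every tree decomposition; so some bag has ≥ 5 vertices and tw(G) ≥ 4. Combining the bounds, tw(G) = 4.

Treewidth 4.
One optimal decomposition is:
Bags: B1 = {a, b, d, e, g}  B2 = {a, b, d, f, g}  B3 = {b, c, d, f, g}
Tree: B1–B2, B2–B3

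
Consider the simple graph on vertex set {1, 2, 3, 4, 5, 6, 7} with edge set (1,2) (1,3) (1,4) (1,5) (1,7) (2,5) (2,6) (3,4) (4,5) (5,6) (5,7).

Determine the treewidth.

2

A width-2 tree decomposition is:
Bags: B1 = {1, 5, 7}  B2 = {1, 2, 5}  B3 = {2, 5, 6}  B4 = {1, 4, 5}  B5 = {1, 3, 4}
Tree: B1–B2, B2–B3, B1–B4, B4–B5
The largest bag has 3 vertices, giving width 2; this decomposition certifies tw(G) ≤ 2. Conversely, {1, 3, 4} is a clique of size 3, and the vertices of any clique must share a bag in every tree decomposition; so some bag has ≥ 3 vertices and tw(G) ≥ 2. Therefore the treewidth is 2.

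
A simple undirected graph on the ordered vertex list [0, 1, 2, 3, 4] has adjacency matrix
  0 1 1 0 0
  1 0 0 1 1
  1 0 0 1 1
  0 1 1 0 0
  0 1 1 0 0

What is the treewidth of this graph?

2

A width-2 tree decomposition is:
Bags: B1 = {1, 2, 4}  B2 = {0, 1, 2}  B3 = {1, 2, 3}
Tree: B1–B2, B2–B3
Every bag has size at most 3, so the width is 3 − 1 = 2 and tw(G) ≤ 2. The edges 1–4–2–0–1 form a cycle, so G is not a tree and its treewidth is at least 2. The upper and lower bounds meet at 2, so that is the treewidth.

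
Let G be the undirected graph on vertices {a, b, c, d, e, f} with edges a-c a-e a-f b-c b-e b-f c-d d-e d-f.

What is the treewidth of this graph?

A width-3 tree decomposition is:
Bags: B1 = {a, b, d, e}  B2 = {a, b, c, d}  B3 = {a, b, d, f}
Tree: B1–B2, B2–B3
Each bag holds 4 vertices, so the decomposition has width 3, which upper-bounds the treewidth. For the lower bound: the 4 vertex sets {a,e}, {b,c}, {d}, {f} are disjoint, each induces a connected subgraph, and every pair is joined by at least one edge of G. Contracting each set to a single vertex therefore yields K_{4} as a minor, and since treewidth is minor-monotone, tw(G) ≥ tw(K_{4}) = 3. Combining the bounds, tw(G) = 3.

3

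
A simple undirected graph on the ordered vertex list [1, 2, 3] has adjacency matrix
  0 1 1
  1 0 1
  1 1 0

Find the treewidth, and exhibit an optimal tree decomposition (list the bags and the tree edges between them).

With just one bag of size 3, the width is 3 − 1 = 2, so tw(G) ≤ 2. For the lower bound, the 3 vertices {1, 2, 3} are pairwise adjacent, and any tree decomposition puts a clique entirely inside one bag — forcing width ≥ 2. Combining the bounds, tw(G) = 2.

Treewidth 2.
One such decomposition:
Bags: B1 = {1, 2, 3}
Tree: (single bag)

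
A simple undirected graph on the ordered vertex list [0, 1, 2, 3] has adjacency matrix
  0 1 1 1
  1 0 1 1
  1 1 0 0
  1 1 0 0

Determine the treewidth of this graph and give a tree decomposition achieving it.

Treewidth 2.
One optimal decomposition is:
Bags: B1 = {0, 1, 2}  B2 = {0, 1, 3}
Tree: B1–B2

Each bag holds 3 vertices, so the decomposition has width 2, which upper-bounds the treewidth. For the lower bound, the 3 vertices {0, 1, 2} are pairwise adjacent, and any tree decomposition puts a clique entirely inside one bag — forcing width ≥ 2. The upper and lower bounds meet at 2, so that is the treewidth.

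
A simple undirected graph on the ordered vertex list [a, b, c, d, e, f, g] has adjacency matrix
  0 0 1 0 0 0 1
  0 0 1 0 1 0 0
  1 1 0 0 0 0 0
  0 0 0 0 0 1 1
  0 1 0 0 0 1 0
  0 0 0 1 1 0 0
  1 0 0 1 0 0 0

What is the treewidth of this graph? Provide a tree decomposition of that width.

Treewidth 2.
One such decomposition:
Bags: B1 = {a, c, g}  B2 = {b, c, g}  B3 = {b, e, g}  B4 = {e, f, g}  B5 = {d, f, g}
Tree: B1–B2, B2–B3, B3–B4, B4–B5

The largest bag has 3 vertices, giving width 2; this decomposition certifies tw(G) ≤ 2. For the lower bound, G contains the cycle g–a–c–b–e–f–d–g, so G is not a forest; only forests have treewidth ≤ 1, hence tw(G) ≥ 2. Hence tw(G) = 2 exactly.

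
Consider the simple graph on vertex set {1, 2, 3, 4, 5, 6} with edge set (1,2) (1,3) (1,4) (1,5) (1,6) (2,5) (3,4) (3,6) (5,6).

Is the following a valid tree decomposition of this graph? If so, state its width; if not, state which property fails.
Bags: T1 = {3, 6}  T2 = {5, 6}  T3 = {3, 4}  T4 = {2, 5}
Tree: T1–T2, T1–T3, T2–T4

A tree decomposition must satisfy three properties: every vertex lies in some bag; for every edge, both endpoints lie together in some bag; and for every vertex, the bags containing it form a connected subtree. Here vertex 1 appears in no bag, so the decomposition is invalid.

No — vertex 1 appears in no bag.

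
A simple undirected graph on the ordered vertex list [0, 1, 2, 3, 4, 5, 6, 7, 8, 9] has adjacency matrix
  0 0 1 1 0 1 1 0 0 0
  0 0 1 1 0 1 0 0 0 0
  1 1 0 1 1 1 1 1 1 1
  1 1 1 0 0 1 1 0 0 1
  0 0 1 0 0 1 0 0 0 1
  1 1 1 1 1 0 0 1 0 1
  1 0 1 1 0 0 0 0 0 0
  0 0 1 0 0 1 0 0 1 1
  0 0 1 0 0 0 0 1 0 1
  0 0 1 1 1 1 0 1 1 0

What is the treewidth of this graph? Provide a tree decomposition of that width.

Treewidth 3.
One optimal decomposition is:
Bags: B1 = {0, 2, 3, 6}  B2 = {0, 2, 3, 5}  B3 = {2, 3, 5, 9}  B4 = {2, 4, 5, 9}  B5 = {2, 5, 7, 9}  B6 = {1, 2, 3, 5}  B7 = {2, 7, 8, 9}
Tree: B1–B2, B2–B3, B3–B4, B4–B5, B3–B6, B5–B7

Each bag holds 4 vertices, so the decomposition has width 3, which upper-bounds the treewidth. On the other hand G contains the 4-clique {2, 7, 8, 9}. A clique must lie in a single bag of any decomposition, so no decomposition can have width below 3. Combining the bounds, tw(G) = 3.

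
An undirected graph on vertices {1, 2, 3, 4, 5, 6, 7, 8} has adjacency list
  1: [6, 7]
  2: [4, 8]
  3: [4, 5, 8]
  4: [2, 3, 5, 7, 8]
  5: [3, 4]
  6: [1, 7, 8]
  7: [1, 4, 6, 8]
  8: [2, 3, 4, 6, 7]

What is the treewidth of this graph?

2

A width-2 tree decomposition is:
Bags: B1 = {3, 4, 8}  B2 = {4, 7, 8}  B3 = {6, 7, 8}  B4 = {3, 4, 5}  B5 = {2, 4, 8}  B6 = {1, 6, 7}
Tree: B1–B2, B2–B3, B1–B4, B1–B5, B3–B6
The largest bag has 3 vertices, giving width 2; this decomposition certifies tw(G) ≤ 2. On the other hand G contains the 3-clique {1, 6, 7}. A clique must lie in a single bag of any decomposition, so no decomposition can have width below 2. The upper and lower bounds meet at 2, so that is the treewidth.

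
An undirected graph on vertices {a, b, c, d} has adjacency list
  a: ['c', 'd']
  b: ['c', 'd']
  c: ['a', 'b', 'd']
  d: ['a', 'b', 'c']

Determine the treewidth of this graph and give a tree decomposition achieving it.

Each bag holds 3 vertices, so the decomposition has width 2, which upper-bounds the treewidth. Conversely, {a, c, d} is a clique of size 3, and the vertices of any clique must share a bag in every tree decomposition; so some bag has ≥ 3 vertices and tw(G) ≥ 2. Combining the bounds, tw(G) = 2.

Treewidth 2.
One optimal decomposition is:
Bags: B1 = {b, c, d}  B2 = {a, c, d}
Tree: B1–B2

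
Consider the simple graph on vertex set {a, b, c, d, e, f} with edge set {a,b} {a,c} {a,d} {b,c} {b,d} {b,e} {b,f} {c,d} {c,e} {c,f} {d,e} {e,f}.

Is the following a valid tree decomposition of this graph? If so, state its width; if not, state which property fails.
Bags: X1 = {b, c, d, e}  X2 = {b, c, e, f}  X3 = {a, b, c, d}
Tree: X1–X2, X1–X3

Yes; width 3.

Checking the three conditions: (i) the bags cover all of {a, b, c, d, e, f}; (ii) for each edge, some bag contains both endpoints; (iii) the bags containing any fixed vertex form a subtree. All hold, so the decomposition is valid with width 4 − 1 = 3.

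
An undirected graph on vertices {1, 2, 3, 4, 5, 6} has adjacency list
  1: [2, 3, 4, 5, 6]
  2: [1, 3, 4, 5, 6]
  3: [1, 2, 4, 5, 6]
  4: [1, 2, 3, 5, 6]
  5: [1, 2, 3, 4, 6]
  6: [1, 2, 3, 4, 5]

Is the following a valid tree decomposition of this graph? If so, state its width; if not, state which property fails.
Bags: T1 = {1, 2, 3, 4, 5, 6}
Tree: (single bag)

Yes; width 5.

Checking the three conditions: (i) the bags cover all of {1, 2, 3, 4, 5, 6}; (ii) for each edge, some bag contains both endpoints; (iii) the bags containing any fixed vertex form a subtree. All hold, so the decomposition is valid with width 6 − 1 = 5.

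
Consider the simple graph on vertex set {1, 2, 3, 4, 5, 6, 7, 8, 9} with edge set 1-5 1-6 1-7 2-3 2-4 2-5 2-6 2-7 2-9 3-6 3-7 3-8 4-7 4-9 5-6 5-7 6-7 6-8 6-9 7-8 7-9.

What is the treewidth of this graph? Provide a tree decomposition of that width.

The largest bag has 4 vertices, giving width 3; this decomposition certifies tw(G) ≤ 3. Conversely, {2, 4, 7, 9} is a clique of size 4, and the vertices of any clique must share a bag in every tree decomposition; so some bag has ≥ 4 vertices and tw(G) ≥ 3. The upper and lower bounds meet at 3, so that is the treewidth.

Treewidth 3.
One optimal decomposition is:
Bags: B1 = {2, 5, 6, 7}  B2 = {1, 5, 6, 7}  B3 = {2, 3, 6, 7}  B4 = {2, 6, 7, 9}  B5 = {2, 4, 7, 9}  B6 = {3, 6, 7, 8}
Tree: B1–B2, B1–B3, B1–B4, B4–B5, B3–B6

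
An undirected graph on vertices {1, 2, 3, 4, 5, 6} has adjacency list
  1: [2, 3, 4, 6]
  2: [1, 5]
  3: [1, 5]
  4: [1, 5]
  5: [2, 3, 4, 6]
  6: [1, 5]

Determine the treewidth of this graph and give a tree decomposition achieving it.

Treewidth 2.
One optimal decomposition is:
Bags: B1 = {1, 4, 5}  B2 = {1, 2, 5}  B3 = {1, 5, 6}  B4 = {1, 3, 5}
Tree: B1–B2, B2–B3, B3–B4

The largest bag has 3 vertices, giving width 2; this decomposition certifies tw(G) ≤ 2. Since 4–5–2–1–4 is a cycle in G, G is not acyclic. Forests are exactly the graphs of treewidth ≤ 1, so tw(G) ≥ 2. Therefore the treewidth is 2.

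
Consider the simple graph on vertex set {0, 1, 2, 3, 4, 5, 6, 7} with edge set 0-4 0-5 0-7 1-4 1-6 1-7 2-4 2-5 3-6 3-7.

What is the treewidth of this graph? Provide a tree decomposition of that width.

Each bag holds 3 vertices, so the decomposition has width 2, which upper-bounds the treewidth. Since 2–5–0–4–2 is a cycle in G, G is not acyclic. Forests are exactly the graphs of treewidth ≤ 1, so tw(G) ≥ 2. The upper and lower bounds meet at 2, so that is the treewidth.

Treewidth 2.
One such decomposition:
Bags: B1 = {2, 4, 5}  B2 = {0, 4, 5}  B3 = {0, 1, 4}  B4 = {0, 1, 7}  B5 = {1, 6, 7}  B6 = {3, 6, 7}
Tree: B1–B2, B2–B3, B3–B4, B4–B5, B5–B6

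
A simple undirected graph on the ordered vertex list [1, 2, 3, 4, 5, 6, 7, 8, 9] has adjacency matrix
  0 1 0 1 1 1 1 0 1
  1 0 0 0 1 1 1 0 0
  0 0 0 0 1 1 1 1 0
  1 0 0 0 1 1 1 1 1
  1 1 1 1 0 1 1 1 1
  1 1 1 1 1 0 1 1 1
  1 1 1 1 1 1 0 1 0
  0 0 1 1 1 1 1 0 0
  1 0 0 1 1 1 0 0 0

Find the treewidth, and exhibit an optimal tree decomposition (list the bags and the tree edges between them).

Treewidth 4.
Bags: B1 = {4, 5, 6, 7, 8}  B2 = {1, 4, 5, 6, 7}  B3 = {1, 2, 5, 6, 7}  B4 = {3, 5, 6, 7, 8}  B5 = {1, 4, 5, 6, 9}
Tree: B1–B2, B2–B3, B1–B4, B2–B5

Every bag has size at most 5, so the width is 5 − 1 = 4 and tw(G) ≤ 4. For the lower bound, the 5 vertices {1, 4, 5, 6, 9} are pairwise adjacent, and any tree decomposition puts a clique entirely inside one bag — forcing width ≥ 4. Therefore the treewidth is 4.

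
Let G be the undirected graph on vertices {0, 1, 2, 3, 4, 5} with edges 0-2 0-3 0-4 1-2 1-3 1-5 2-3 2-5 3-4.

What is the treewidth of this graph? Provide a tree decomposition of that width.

Each bag holds 3 vertices, so the decomposition has width 2, which upper-bounds the treewidth. For the lower bound, the 3 vertices {0, 2, 3} are pairwise adjacent, and any tree decomposition puts a clique entirely inside one bag — forcing width ≥ 2. The upper and lower bounds meet at 2, so that is the treewidth.

Treewidth 2.
One optimal decomposition is:
Bags: B1 = {1, 2, 3}  B2 = {1, 2, 5}  B3 = {0, 2, 3}  B4 = {0, 3, 4}
Tree: B1–B2, B1–B3, B3–B4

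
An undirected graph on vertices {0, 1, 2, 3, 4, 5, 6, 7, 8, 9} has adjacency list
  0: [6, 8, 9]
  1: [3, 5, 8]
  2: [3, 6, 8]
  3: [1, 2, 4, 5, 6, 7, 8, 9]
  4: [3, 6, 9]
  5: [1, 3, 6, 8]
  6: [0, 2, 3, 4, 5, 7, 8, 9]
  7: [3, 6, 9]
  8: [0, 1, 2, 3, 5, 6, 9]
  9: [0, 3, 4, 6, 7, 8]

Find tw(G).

3

A width-3 tree decomposition is:
Bags: B1 = {3, 6, 8, 9}  B2 = {2, 3, 6, 8}  B3 = {3, 4, 6, 9}  B4 = {3, 5, 6, 8}  B5 = {3, 6, 7, 9}  B6 = {0, 6, 8, 9}  B7 = {1, 3, 5, 8}
Tree: B1–B2, B1–B3, B2–B4, B3–B5, B1–B6, B4–B7
The largest bag has 4 vertices, giving width 3; this decomposition certifies tw(G) ≤ 3. Conversely, {0, 6, 8, 9} is a clique of size 4, and the vertices of any clique must share a bag in every tree decomposition; so some bag has ≥ 4 vertices and tw(G) ≥ 3. Hence tw(G) = 3 exactly.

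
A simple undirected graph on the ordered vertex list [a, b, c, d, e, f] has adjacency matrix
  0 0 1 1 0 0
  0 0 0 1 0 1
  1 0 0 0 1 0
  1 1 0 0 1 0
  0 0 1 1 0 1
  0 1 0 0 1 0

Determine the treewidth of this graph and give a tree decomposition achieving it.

Treewidth 2.
One such decomposition:
Bags: B1 = {a, c, d}  B2 = {c, d, e}  B3 = {b, d, e}  B4 = {b, e, f}
Tree: B1–B2, B2–B3, B3–B4

Each bag holds 3 vertices, so the decomposition has width 2, which upper-bounds the treewidth. Since a–c–e–d–a is a cycle in G, G is not acyclic. Forests are exactly the graphs of treewidth ≤ 1, so tw(G) ≥ 2. The upper and lower bounds meet at 2, so that is the treewidth.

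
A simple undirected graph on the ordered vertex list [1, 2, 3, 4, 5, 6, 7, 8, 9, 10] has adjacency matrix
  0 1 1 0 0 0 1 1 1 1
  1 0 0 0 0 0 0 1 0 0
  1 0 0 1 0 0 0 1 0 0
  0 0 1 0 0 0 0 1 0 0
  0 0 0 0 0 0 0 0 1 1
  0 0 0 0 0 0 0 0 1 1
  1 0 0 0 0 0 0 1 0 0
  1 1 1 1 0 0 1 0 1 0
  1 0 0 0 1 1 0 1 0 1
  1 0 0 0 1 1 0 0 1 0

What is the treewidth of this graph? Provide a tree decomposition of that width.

Every bag has size at most 3, so the width is 3 − 1 = 2 and tw(G) ≤ 2. Conversely, {1, 8, 9} is a clique of size 3, and the vertices of any clique must share a bag in every tree decomposition; so some bag has ≥ 3 vertices and tw(G) ≥ 2. Combining the bounds, tw(G) = 2.

Treewidth 2.
One such decomposition:
Bags: B1 = {1, 8, 9}  B2 = {1, 3, 8}  B3 = {1, 9, 10}  B4 = {3, 4, 8}  B5 = {5, 9, 10}  B6 = {6, 9, 10}  B7 = {1, 7, 8}  B8 = {1, 2, 8}
Tree: B1–B2, B1–B3, B2–B4, B3–B5, B3–B6, B1–B7, B7–B8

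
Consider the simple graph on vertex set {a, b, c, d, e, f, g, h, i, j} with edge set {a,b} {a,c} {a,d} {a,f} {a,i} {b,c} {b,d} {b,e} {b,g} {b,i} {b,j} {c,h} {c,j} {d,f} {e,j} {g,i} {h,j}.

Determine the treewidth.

A width-2 tree decomposition is:
Bags: B1 = {a, b, d}  B2 = {a, b, c}  B3 = {b, c, j}  B4 = {a, d, f}  B5 = {a, b, i}  B6 = {b, e, j}  B7 = {c, h, j}  B8 = {b, g, i}
Tree: B1–B2, B2–B3, B1–B4, B2–B5, B3–B6, B3–B7, B5–B8
The largest bag has 3 vertices, giving width 2; this decomposition certifies tw(G) ≤ 2. On the other hand G contains the 3-clique {c, h, j}. A clique must lie in a single bag of any decomposition, so no decomposition can have width below 2. Therefore the treewidth is 2.

2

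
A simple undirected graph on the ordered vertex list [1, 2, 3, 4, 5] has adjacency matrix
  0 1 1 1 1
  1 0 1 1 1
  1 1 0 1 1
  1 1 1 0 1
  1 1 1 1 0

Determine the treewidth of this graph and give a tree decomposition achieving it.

Treewidth 4.
One optimal decomposition is:
Bags: B1 = {1, 2, 3, 4, 5}
Tree: (single bag)

With just one bag of size 5, the width is 5 − 1 = 4, so tw(G) ≤ 4. For the lower bound, the 5 vertices {1, 2, 3, 4, 5} are pairwise adjacent, and any tree decomposition puts a clique entirely inside one bag — forcing width ≥ 4. The upper and lower bounds meet at 4, so that is the treewidth.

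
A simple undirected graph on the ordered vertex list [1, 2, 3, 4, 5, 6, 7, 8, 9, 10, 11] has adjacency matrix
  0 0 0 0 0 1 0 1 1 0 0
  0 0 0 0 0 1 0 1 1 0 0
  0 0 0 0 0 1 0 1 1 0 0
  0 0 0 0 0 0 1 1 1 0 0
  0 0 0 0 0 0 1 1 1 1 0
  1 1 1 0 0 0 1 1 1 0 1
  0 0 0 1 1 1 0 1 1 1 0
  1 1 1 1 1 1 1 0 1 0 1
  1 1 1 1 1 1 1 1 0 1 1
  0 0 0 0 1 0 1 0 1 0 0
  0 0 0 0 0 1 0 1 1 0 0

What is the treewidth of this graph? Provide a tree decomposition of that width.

Treewidth 3.
One optimal decomposition is:
Bags: B1 = {6, 7, 8, 9}  B2 = {4, 7, 8, 9}  B3 = {2, 6, 8, 9}  B4 = {6, 8, 9, 11}  B5 = {3, 6, 8, 9}  B6 = {5, 7, 8, 9}  B7 = {5, 7, 9, 10}  B8 = {1, 6, 8, 9}
Tree: B1–B2, B1–B3, B3–B4, B3–B5, B1–B6, B6–B7, B3–B8

Every bag has size at most 4, so the width is 4 − 1 = 3 and tw(G) ≤ 3. On the other hand G contains the 4-clique {4, 7, 8, 9}. A clique must lie in a single bag of any decomposition, so no decomposition can have width below 3. The upper and lower bounds meet at 3, so that is the treewidth.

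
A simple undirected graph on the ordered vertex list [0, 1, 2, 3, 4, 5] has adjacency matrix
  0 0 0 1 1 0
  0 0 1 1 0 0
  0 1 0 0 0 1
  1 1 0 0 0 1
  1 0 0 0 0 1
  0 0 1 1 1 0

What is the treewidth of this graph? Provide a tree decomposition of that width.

Treewidth 2.
One optimal decomposition is:
Bags: B1 = {0, 4, 5}  B2 = {0, 3, 5}  B3 = {2, 3, 5}  B4 = {1, 2, 3}
Tree: B1–B2, B2–B3, B3–B4

Every bag has size at most 3, so the width is 3 − 1 = 2 and tw(G) ≤ 2. For the lower bound, G contains the cycle 4–0–3–5–4, so G is not a forest; only forests have treewidth ≤ 1, hence tw(G) ≥ 2. Hence tw(G) = 2 exactly.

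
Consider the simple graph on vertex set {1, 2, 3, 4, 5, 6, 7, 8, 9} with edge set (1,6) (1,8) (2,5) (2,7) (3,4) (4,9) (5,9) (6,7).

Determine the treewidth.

A width-1 tree decomposition is:
Bags: B1 = {1, 8}  B2 = {1, 6}  B3 = {6, 7}  B4 = {2, 7}  B5 = {2, 5}  B6 = {5, 9}  B7 = {4, 9}  B8 = {3, 4}
Tree: B1–B2, B2–B3, B3–B4, B4–B5, B5–B6, B6–B7, B7–B8
Every bag has size at most 2, so the width is 2 − 1 = 1 and tw(G) ≤ 1. Since G has at least one edge (e.g. 8–1), it is not an edgeless graph, so tw(G) ≥ 1. Therefore the treewidth is 1.

1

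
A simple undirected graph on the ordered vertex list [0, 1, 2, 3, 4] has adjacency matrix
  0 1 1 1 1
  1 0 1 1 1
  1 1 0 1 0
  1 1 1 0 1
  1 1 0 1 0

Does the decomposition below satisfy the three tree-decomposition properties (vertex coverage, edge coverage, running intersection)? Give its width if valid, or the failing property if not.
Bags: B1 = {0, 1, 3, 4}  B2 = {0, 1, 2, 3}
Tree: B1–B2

Every vertex of G appears in some bag (union = {0, 1, 2, 3, 4}); every edge is covered by a bag; and for each vertex v the set of bags containing v is connected in the bag tree. The decomposition is therefore valid. The largest bag has 4 vertices, so the width is 3.

Yes; width 3.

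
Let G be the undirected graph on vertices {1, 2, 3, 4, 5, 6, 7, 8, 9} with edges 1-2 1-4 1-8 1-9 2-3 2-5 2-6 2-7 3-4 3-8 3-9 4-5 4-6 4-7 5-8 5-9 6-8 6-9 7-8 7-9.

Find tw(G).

A width-4 tree decomposition is:
Bags: B1 = {2, 4, 6, 8, 9}  B2 = {2, 3, 4, 8, 9}  B3 = {2, 4, 5, 8, 9}  B4 = {1, 2, 4, 8, 9}  B5 = {2, 4, 7, 8, 9}
Tree: B1–B2, B2–B3, B3–B4, B4–B5
The largest bag has 5 vertices, giving width 4; this decomposition certifies tw(G) ≤ 4. For the lower bound: the 5 vertex sets {6,8}, {3,9}, {2,5}, {4}, {1} are disjoint, each induces a connected subgraph, and every pair is joined by at least one edge of G. Contracting each set to a single vertex therefore yields K_{5} as a minor, and since treewidth is minor-monotone, tw(G) ≥ tw(K_{5}) = 4. Hence tw(G) = 4 exactly.

4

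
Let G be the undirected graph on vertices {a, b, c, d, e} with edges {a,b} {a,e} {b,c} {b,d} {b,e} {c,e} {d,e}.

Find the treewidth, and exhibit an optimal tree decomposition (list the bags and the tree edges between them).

Treewidth 2.
One optimal decomposition is:
Bags: B1 = {b, c, e}  B2 = {a, b, e}  B3 = {b, d, e}
Tree: B1–B2, B1–B3

Each bag holds 3 vertices, so the decomposition has width 2, which upper-bounds the treewidth. For the lower bound, the 3 vertices {b, d, e} are pairwise adjacent, and any tree decomposition puts a clique entirely inside one bag — forcing width ≥ 2. Therefore the treewidth is 2.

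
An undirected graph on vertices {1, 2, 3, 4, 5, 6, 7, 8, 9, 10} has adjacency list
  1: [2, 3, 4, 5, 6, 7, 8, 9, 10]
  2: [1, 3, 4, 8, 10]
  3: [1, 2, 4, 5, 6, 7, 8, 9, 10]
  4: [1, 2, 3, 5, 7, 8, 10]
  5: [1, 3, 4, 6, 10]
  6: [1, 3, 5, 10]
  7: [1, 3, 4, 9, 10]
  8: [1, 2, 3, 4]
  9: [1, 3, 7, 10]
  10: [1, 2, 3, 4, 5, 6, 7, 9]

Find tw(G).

A width-4 tree decomposition is:
Bags: B1 = {1, 3, 4, 7, 10}  B2 = {1, 2, 3, 4, 10}  B3 = {1, 2, 3, 4, 8}  B4 = {1, 3, 4, 5, 10}  B5 = {1, 3, 7, 9, 10}  B6 = {1, 3, 5, 6, 10}
Tree: B1–B2, B2–B3, B2–B4, B1–B5, B4–B6
Each bag holds 5 vertices, so the decomposition has width 4, which upper-bounds the treewidth. For the lower bound, the 5 vertices {1, 2, 3, 4, 8} are pairwise adjacent, and any tree decomposition puts a clique entirely inside one bag — forcing width ≥ 4. The upper and lower bounds meet at 4, so that is the treewidth.

4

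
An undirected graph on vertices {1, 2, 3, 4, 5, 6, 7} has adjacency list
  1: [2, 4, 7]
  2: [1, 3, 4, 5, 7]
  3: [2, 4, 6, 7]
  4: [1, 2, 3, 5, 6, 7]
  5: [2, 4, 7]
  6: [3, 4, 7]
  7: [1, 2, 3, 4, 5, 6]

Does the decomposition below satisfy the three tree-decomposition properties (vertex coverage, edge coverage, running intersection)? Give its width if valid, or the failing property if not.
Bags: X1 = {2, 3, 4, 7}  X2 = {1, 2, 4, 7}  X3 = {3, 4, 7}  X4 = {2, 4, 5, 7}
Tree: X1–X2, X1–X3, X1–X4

No — vertex 6 appears in no bag.

A tree decomposition must satisfy three properties: every vertex lies in some bag; for every edge, both endpoints lie together in some bag; and for every vertex, the bags containing it form a connected subtree. Here vertex 6 appears in no bag, so the decomposition is invalid.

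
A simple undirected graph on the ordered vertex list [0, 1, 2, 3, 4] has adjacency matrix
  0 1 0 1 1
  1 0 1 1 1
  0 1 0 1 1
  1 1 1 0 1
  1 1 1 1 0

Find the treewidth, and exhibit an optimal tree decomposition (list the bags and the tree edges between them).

Each bag holds 4 vertices, so the decomposition has width 3, which upper-bounds the treewidth. On the other hand G contains the 4-clique {0, 1, 3, 4}. A clique must lie in a single bag of any decomposition, so no decomposition can have width below 3. Hence tw(G) = 3 exactly.

Treewidth 3.
Bags: B1 = {0, 1, 3, 4}  B2 = {1, 2, 3, 4}
Tree: B1–B2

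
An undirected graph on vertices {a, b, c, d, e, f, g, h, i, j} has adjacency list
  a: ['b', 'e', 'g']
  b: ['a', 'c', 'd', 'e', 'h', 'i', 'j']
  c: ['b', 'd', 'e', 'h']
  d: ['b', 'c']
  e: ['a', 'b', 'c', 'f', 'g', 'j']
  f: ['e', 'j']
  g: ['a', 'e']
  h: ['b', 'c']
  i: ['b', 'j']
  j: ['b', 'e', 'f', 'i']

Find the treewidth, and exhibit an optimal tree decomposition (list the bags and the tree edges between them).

Every bag has size at most 3, so the width is 3 − 1 = 2 and tw(G) ≤ 2. Conversely, {a, e, g} is a clique of size 3, and the vertices of any clique must share a bag in every tree decomposition; so some bag has ≥ 3 vertices and tw(G) ≥ 2. Therefore the treewidth is 2.

Treewidth 2.
Bags: B1 = {b, e, j}  B2 = {b, c, e}  B3 = {b, c, d}  B4 = {b, i, j}  B5 = {a, b, e}  B6 = {a, e, g}  B7 = {e, f, j}  B8 = {b, c, h}
Tree: B1–B2, B2–B3, B1–B4, B2–B5, B5–B6, B1–B7, B3–B8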